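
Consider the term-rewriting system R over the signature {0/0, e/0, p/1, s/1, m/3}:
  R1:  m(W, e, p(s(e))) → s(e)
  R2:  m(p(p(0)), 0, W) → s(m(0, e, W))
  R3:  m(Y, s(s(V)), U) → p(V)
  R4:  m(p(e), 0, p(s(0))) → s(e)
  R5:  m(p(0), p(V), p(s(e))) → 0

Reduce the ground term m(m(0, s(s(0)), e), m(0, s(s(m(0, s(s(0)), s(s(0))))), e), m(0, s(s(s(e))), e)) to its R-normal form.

0

1. m(m(0, s(s(0)), e), m(0, s(s(m(0, s(s(0)), s(s(0))))), e), m(0, s(s(s(e))), e))  →  m(p(0), m(0, s(s(m(0, s(s(0)), s(s(0))))), e), m(0, s(s(s(e))), e))   [R3 at 1]
2. m(p(0), m(0, s(s(m(0, s(s(0)), s(s(0))))), e), m(0, s(s(s(e))), e))  →  m(p(0), p(m(0, s(s(0)), s(s(0)))), m(0, s(s(s(e))), e))   [R3 at 2]
3. m(p(0), p(m(0, s(s(0)), s(s(0)))), m(0, s(s(s(e))), e))  →  m(p(0), p(p(0)), m(0, s(s(s(e))), e))   [R3 at 2.1]
4. m(p(0), p(p(0)), m(0, s(s(s(e))), e))  →  m(p(0), p(p(0)), p(s(e)))   [R3 at 3]
5. m(p(0), p(p(0)), p(s(e)))  →  0   [R5 at ε]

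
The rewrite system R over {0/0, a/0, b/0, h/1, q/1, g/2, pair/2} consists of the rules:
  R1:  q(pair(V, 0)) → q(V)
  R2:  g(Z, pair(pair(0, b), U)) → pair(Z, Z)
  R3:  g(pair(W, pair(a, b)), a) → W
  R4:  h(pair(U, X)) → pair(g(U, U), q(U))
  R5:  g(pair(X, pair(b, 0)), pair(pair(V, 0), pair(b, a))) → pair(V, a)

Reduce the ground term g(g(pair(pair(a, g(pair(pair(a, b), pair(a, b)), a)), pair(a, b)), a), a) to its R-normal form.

1. g(g(pair(pair(a, g(pair(pair(a, b), pair(a, b)), a)), pair(a, b)), a), a)  →  g(pair(a, g(pair(pair(a, b), pair(a, b)), a)), a)   [R3 at 1]
2. g(pair(a, g(pair(pair(a, b), pair(a, b)), a)), a)  →  g(pair(a, pair(a, b)), a)   [R3 at 1.2]
3. g(pair(a, pair(a, b)), a)  →  a   [R3 at ε]

a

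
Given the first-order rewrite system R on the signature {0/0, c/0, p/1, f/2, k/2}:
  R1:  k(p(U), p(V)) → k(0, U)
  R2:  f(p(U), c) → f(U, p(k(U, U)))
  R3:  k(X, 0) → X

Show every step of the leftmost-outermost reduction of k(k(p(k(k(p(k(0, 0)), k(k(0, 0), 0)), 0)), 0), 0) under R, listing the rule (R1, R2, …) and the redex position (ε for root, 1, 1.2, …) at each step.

1. k(k(p(k(k(p(k(0, 0)), k(k(0, 0), 0)), 0)), 0), 0)  →  k(p(k(k(p(k(0, 0)), k(k(0, 0), 0)), 0)), 0)   [R3 at ε]
2. k(p(k(k(p(k(0, 0)), k(k(0, 0), 0)), 0)), 0)  →  p(k(k(p(k(0, 0)), k(k(0, 0), 0)), 0))   [R3 at ε]
3. p(k(k(p(k(0, 0)), k(k(0, 0), 0)), 0))  →  p(k(p(k(0, 0)), k(k(0, 0), 0)))   [R3 at 1]
4. p(k(p(k(0, 0)), k(k(0, 0), 0)))  →  p(k(p(0), k(k(0, 0), 0)))   [R3 at 1.1.1]
5. p(k(p(0), k(k(0, 0), 0)))  →  p(k(p(0), k(0, 0)))   [R3 at 1.2]
6. p(k(p(0), k(0, 0)))  →  p(k(p(0), 0))   [R3 at 1.2]
7. p(k(p(0), 0))  →  p(p(0))   [R3 at 1]

p(p(0))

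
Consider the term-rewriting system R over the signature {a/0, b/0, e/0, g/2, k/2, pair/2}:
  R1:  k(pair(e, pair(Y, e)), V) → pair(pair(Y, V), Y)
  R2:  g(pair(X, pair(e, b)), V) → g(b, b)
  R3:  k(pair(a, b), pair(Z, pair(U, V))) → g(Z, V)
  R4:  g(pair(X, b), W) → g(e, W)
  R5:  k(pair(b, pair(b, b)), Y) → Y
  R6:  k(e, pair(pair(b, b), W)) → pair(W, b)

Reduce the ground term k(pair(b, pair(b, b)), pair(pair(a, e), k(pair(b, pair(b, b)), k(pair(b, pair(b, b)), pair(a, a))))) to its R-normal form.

pair(pair(a, e), pair(a, a))

1. k(pair(b, pair(b, b)), pair(pair(a, e), k(pair(b, pair(b, b)), k(pair(b, pair(b, b)), pair(a, a)))))  →  pair(pair(a, e), k(pair(b, pair(b, b)), k(pair(b, pair(b, b)), pair(a, a))))   [R5 at ε]
2. pair(pair(a, e), k(pair(b, pair(b, b)), k(pair(b, pair(b, b)), pair(a, a))))  →  pair(pair(a, e), k(pair(b, pair(b, b)), pair(a, a)))   [R5 at 2]
3. pair(pair(a, e), k(pair(b, pair(b, b)), pair(a, a)))  →  pair(pair(a, e), pair(a, a))   [R5 at 2]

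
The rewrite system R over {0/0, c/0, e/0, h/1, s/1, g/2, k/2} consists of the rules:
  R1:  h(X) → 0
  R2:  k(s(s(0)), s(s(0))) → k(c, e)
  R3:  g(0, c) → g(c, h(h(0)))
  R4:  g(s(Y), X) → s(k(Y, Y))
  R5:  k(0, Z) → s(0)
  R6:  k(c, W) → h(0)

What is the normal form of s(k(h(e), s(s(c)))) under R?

s(s(0))

1. s(k(h(e), s(s(c))))  →  s(k(0, s(s(c))))   [R1 at 1.1]
2. s(k(0, s(s(c))))  →  s(s(0))   [R5 at 1]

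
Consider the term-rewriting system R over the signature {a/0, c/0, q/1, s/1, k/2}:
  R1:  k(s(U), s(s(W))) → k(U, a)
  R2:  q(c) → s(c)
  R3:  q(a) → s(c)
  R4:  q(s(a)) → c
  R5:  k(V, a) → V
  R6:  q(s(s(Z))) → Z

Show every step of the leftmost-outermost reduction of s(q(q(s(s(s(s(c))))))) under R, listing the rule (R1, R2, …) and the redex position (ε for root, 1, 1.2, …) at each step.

s(c)

1. s(q(q(s(s(s(s(c)))))))  →  s(q(s(s(c))))   [R6 at 1.1]
2. s(q(s(s(c))))  →  s(c)   [R6 at 1]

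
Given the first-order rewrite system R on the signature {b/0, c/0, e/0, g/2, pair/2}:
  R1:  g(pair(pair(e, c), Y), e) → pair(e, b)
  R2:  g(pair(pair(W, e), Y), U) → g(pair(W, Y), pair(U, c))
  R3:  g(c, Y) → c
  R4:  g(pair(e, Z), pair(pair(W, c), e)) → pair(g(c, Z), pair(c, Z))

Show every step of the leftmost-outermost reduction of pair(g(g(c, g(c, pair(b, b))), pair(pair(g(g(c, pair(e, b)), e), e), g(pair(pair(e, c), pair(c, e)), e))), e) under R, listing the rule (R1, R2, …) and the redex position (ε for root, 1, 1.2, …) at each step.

pair(c, e)

1. pair(g(g(c, g(c, pair(b, b))), pair(pair(g(g(c, pair(e, b)), e), e), g(pair(pair(e, c), pair(c, e)), e))), e)  →  pair(g(c, pair(pair(g(g(c, pair(e, b)), e), e), g(pair(pair(e, c), pair(c, e)), e))), e)   [R3 at 1.1]
2. pair(g(c, pair(pair(g(g(c, pair(e, b)), e), e), g(pair(pair(e, c), pair(c, e)), e))), e)  →  pair(c, e)   [R3 at 1]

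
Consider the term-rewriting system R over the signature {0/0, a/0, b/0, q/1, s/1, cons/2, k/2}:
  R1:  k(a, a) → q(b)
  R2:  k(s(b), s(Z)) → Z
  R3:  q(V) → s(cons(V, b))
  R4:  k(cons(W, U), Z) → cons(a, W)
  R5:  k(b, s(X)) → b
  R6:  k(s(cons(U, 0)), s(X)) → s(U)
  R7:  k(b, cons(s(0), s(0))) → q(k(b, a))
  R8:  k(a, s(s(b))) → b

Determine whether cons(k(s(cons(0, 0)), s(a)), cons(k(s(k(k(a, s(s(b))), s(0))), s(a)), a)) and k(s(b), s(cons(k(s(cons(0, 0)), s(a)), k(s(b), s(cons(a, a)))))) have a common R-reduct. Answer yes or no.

Reduce t₁ = cons(k(s(cons(0, 0)), s(a)), cons(k(s(k(k(a, s(s(b))), s(0))), s(a)), a)):
1. cons(k(s(cons(0, 0)), s(a)), cons(k(s(k(k(a, s(s(b))), s(0))), s(a)), a))  →  cons(s(0), cons(k(s(k(k(a, s(s(b))), s(0))), s(a)), a))   [R6 at 1]
2. cons(s(0), cons(k(s(k(k(a, s(s(b))), s(0))), s(a)), a))  →  cons(s(0), cons(k(s(k(b, s(0))), s(a)), a))   [R8 at 2.1.1.1.1]
3. cons(s(0), cons(k(s(k(b, s(0))), s(a)), a))  →  cons(s(0), cons(k(s(b), s(a)), a))   [R5 at 2.1.1.1]
4. cons(s(0), cons(k(s(b), s(a)), a))  →  cons(s(0), cons(a, a))   [R2 at 2.1]

Reduce t₂ = k(s(b), s(cons(k(s(cons(0, 0)), s(a)), k(s(b), s(cons(a, a)))))):
1. k(s(b), s(cons(k(s(cons(0, 0)), s(a)), k(s(b), s(cons(a, a))))))  →  cons(k(s(cons(0, 0)), s(a)), k(s(b), s(cons(a, a))))   [R2 at ε]
2. cons(k(s(cons(0, 0)), s(a)), k(s(b), s(cons(a, a))))  →  cons(s(0), k(s(b), s(cons(a, a))))   [R6 at 1]
3. cons(s(0), k(s(b), s(cons(a, a))))  →  cons(s(0), cons(a, a))   [R2 at 2]

yes — NF(t₁) = cons(s(0), cons(a, a)), NF(t₂) = cons(s(0), cons(a, a))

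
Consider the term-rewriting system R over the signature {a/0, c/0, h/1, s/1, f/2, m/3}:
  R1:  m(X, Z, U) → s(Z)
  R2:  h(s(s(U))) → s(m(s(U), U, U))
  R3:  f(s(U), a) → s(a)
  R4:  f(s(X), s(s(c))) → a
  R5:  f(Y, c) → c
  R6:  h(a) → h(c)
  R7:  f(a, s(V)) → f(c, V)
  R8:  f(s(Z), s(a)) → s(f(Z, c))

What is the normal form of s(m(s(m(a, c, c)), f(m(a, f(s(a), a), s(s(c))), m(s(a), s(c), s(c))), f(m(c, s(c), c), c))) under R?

1. s(m(s(m(a, c, c)), f(m(a, f(s(a), a), s(s(c))), m(s(a), s(c), s(c))), f(m(c, s(c), c), c)))  →  s(s(f(m(a, f(s(a), a), s(s(c))), m(s(a), s(c), s(c)))))   [R1 at 1]
2. s(s(f(m(a, f(s(a), a), s(s(c))), m(s(a), s(c), s(c)))))  →  s(s(f(s(f(s(a), a)), m(s(a), s(c), s(c)))))   [R1 at 1.1.1]
3. s(s(f(s(f(s(a), a)), m(s(a), s(c), s(c)))))  →  s(s(f(s(s(a)), m(s(a), s(c), s(c)))))   [R3 at 1.1.1.1]
4. s(s(f(s(s(a)), m(s(a), s(c), s(c)))))  →  s(s(f(s(s(a)), s(s(c)))))   [R1 at 1.1.2]
5. s(s(f(s(s(a)), s(s(c)))))  →  s(s(a))   [R4 at 1.1]

s(s(a))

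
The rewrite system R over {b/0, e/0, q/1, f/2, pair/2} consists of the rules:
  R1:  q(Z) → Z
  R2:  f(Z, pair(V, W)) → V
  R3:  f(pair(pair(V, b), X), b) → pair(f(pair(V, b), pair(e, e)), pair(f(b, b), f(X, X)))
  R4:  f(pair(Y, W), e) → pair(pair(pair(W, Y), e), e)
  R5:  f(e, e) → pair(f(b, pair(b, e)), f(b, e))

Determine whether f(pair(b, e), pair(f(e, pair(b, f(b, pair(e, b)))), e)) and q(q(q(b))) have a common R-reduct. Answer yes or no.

yes — NF(t₁) = b, NF(t₂) = b

Reduce t₁ = f(pair(b, e), pair(f(e, pair(b, f(b, pair(e, b)))), e)):
1. f(pair(b, e), pair(f(e, pair(b, f(b, pair(e, b)))), e))  →  f(e, pair(b, f(b, pair(e, b))))   [R2 at ε]
2. f(e, pair(b, f(b, pair(e, b))))  →  b   [R2 at ε]

Reduce t₂ = q(q(q(b))):
1. q(q(q(b)))  →  q(q(b))   [R1 at ε]
2. q(q(b))  →  q(b)   [R1 at ε]
3. q(b)  →  b   [R1 at ε]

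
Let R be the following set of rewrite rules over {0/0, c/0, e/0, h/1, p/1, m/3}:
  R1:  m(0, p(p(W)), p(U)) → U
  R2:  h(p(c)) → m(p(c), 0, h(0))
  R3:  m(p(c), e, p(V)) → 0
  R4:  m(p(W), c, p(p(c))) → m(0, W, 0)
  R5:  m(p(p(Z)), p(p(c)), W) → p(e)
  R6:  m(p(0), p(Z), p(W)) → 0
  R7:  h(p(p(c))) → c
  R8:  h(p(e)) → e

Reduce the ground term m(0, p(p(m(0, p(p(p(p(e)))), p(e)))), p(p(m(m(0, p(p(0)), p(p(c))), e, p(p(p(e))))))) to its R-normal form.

1. m(0, p(p(m(0, p(p(p(p(e)))), p(e)))), p(p(m(m(0, p(p(0)), p(p(c))), e, p(p(p(e)))))))  →  p(m(m(0, p(p(0)), p(p(c))), e, p(p(p(e)))))   [R1 at ε]
2. p(m(m(0, p(p(0)), p(p(c))), e, p(p(p(e)))))  →  p(m(p(c), e, p(p(p(e)))))   [R1 at 1.1]
3. p(m(p(c), e, p(p(p(e)))))  →  p(0)   [R3 at 1]

p(0)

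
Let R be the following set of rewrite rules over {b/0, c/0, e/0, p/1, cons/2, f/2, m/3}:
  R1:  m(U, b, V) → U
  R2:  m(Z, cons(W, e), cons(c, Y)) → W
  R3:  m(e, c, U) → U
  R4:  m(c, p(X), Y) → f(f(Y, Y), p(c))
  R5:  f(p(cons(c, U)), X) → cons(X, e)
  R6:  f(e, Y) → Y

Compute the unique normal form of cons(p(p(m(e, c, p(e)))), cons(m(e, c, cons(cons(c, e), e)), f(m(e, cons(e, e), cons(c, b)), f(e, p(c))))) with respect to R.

cons(p(p(p(e))), cons(cons(cons(c, e), e), p(c)))

1. cons(p(p(m(e, c, p(e)))), cons(m(e, c, cons(cons(c, e), e)), f(m(e, cons(e, e), cons(c, b)), f(e, p(c)))))  →  cons(p(p(p(e))), cons(m(e, c, cons(cons(c, e), e)), f(m(e, cons(e, e), cons(c, b)), f(e, p(c)))))   [R3 at 1.1.1]
2. cons(p(p(p(e))), cons(m(e, c, cons(cons(c, e), e)), f(m(e, cons(e, e), cons(c, b)), f(e, p(c)))))  →  cons(p(p(p(e))), cons(cons(cons(c, e), e), f(m(e, cons(e, e), cons(c, b)), f(e, p(c)))))   [R3 at 2.1]
3. cons(p(p(p(e))), cons(cons(cons(c, e), e), f(m(e, cons(e, e), cons(c, b)), f(e, p(c)))))  →  cons(p(p(p(e))), cons(cons(cons(c, e), e), f(e, f(e, p(c)))))   [R2 at 2.2.1]
4. cons(p(p(p(e))), cons(cons(cons(c, e), e), f(e, f(e, p(c)))))  →  cons(p(p(p(e))), cons(cons(cons(c, e), e), f(e, p(c))))   [R6 at 2.2]
5. cons(p(p(p(e))), cons(cons(cons(c, e), e), f(e, p(c))))  →  cons(p(p(p(e))), cons(cons(cons(c, e), e), p(c)))   [R6 at 2.2]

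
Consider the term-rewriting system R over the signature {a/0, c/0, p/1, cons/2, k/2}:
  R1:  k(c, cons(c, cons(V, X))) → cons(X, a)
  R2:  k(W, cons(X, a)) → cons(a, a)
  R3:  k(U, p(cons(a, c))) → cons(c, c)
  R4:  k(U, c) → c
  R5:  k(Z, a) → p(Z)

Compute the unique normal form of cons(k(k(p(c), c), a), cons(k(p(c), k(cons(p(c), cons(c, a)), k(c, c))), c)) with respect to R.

1. cons(k(k(p(c), c), a), cons(k(p(c), k(cons(p(c), cons(c, a)), k(c, c))), c))  →  cons(p(k(p(c), c)), cons(k(p(c), k(cons(p(c), cons(c, a)), k(c, c))), c))   [R5 at 1]
2. cons(p(k(p(c), c)), cons(k(p(c), k(cons(p(c), cons(c, a)), k(c, c))), c))  →  cons(p(c), cons(k(p(c), k(cons(p(c), cons(c, a)), k(c, c))), c))   [R4 at 1.1]
3. cons(p(c), cons(k(p(c), k(cons(p(c), cons(c, a)), k(c, c))), c))  →  cons(p(c), cons(k(p(c), k(cons(p(c), cons(c, a)), c)), c))   [R4 at 2.1.2.2]
4. cons(p(c), cons(k(p(c), k(cons(p(c), cons(c, a)), c)), c))  →  cons(p(c), cons(k(p(c), c), c))   [R4 at 2.1.2]
5. cons(p(c), cons(k(p(c), c), c))  →  cons(p(c), cons(c, c))   [R4 at 2.1]

cons(p(c), cons(c, c))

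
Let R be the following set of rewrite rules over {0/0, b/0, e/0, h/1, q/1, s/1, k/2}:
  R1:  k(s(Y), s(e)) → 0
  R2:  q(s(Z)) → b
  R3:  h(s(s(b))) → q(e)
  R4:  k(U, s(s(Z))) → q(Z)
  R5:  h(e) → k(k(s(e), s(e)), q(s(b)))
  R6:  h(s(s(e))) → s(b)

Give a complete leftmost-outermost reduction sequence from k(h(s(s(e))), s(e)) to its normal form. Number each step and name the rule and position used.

0

1. k(h(s(s(e))), s(e))  →  k(s(b), s(e))   [R6 at 1]
2. k(s(b), s(e))  →  0   [R1 at ε]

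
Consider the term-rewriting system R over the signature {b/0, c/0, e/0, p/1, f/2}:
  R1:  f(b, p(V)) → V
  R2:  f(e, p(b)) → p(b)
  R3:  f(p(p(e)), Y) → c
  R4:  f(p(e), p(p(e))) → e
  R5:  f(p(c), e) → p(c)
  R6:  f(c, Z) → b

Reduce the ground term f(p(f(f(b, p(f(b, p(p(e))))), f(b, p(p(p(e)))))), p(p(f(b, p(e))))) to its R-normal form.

e

1. f(p(f(f(b, p(f(b, p(p(e))))), f(b, p(p(p(e)))))), p(p(f(b, p(e)))))  →  f(p(f(f(b, p(p(e))), f(b, p(p(p(e)))))), p(p(f(b, p(e)))))   [R1 at 1.1.1]
2. f(p(f(f(b, p(p(e))), f(b, p(p(p(e)))))), p(p(f(b, p(e)))))  →  f(p(f(p(e), f(b, p(p(p(e)))))), p(p(f(b, p(e)))))   [R1 at 1.1.1]
3. f(p(f(p(e), f(b, p(p(p(e)))))), p(p(f(b, p(e)))))  →  f(p(f(p(e), p(p(e)))), p(p(f(b, p(e)))))   [R1 at 1.1.2]
4. f(p(f(p(e), p(p(e)))), p(p(f(b, p(e)))))  →  f(p(e), p(p(f(b, p(e)))))   [R4 at 1.1]
5. f(p(e), p(p(f(b, p(e)))))  →  f(p(e), p(p(e)))   [R1 at 2.1.1]
6. f(p(e), p(p(e)))  →  e   [R4 at ε]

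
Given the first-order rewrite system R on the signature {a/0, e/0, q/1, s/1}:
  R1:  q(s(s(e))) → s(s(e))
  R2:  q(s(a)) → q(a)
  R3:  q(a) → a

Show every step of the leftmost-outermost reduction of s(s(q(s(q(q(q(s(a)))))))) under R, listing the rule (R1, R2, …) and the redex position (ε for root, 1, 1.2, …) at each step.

s(s(a))

1. s(s(q(s(q(q(q(s(a))))))))  →  s(s(q(s(q(q(q(a)))))))   [R2 at 1.1.1.1.1.1]
2. s(s(q(s(q(q(q(a)))))))  →  s(s(q(s(q(q(a))))))   [R3 at 1.1.1.1.1.1]
3. s(s(q(s(q(q(a))))))  →  s(s(q(s(q(a)))))   [R3 at 1.1.1.1.1]
4. s(s(q(s(q(a)))))  →  s(s(q(s(a))))   [R3 at 1.1.1.1]
5. s(s(q(s(a))))  →  s(s(q(a)))   [R2 at 1.1]
6. s(s(q(a)))  →  s(s(a))   [R3 at 1.1]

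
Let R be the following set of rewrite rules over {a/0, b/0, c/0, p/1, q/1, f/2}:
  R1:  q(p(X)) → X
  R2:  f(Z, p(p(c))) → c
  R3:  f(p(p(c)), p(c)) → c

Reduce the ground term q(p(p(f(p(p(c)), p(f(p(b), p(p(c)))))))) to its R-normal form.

p(c)

1. q(p(p(f(p(p(c)), p(f(p(b), p(p(c))))))))  →  p(f(p(p(c)), p(f(p(b), p(p(c))))))   [R1 at ε]
2. p(f(p(p(c)), p(f(p(b), p(p(c))))))  →  p(f(p(p(c)), p(c)))   [R2 at 1.2.1]
3. p(f(p(p(c)), p(c)))  →  p(c)   [R3 at 1]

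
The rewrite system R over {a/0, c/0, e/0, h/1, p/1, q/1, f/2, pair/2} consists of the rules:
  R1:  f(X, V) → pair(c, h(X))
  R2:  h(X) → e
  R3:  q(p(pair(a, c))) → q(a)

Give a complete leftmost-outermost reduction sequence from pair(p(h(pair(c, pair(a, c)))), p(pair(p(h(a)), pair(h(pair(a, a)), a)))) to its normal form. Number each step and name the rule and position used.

pair(p(e), p(pair(p(e), pair(e, a))))

1. pair(p(h(pair(c, pair(a, c)))), p(pair(p(h(a)), pair(h(pair(a, a)), a))))  →  pair(p(e), p(pair(p(h(a)), pair(h(pair(a, a)), a))))   [R2 at 1.1]
2. pair(p(e), p(pair(p(h(a)), pair(h(pair(a, a)), a))))  →  pair(p(e), p(pair(p(e), pair(h(pair(a, a)), a))))   [R2 at 2.1.1.1]
3. pair(p(e), p(pair(p(e), pair(h(pair(a, a)), a))))  →  pair(p(e), p(pair(p(e), pair(e, a))))   [R2 at 2.1.2.1]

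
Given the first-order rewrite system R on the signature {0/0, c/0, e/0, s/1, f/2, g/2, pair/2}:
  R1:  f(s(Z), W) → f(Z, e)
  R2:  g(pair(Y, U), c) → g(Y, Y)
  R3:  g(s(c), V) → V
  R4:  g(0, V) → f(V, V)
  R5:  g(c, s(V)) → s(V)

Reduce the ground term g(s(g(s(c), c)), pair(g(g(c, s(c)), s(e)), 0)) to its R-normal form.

1. g(s(g(s(c), c)), pair(g(g(c, s(c)), s(e)), 0))  →  g(s(c), pair(g(g(c, s(c)), s(e)), 0))   [R3 at 1.1]
2. g(s(c), pair(g(g(c, s(c)), s(e)), 0))  →  pair(g(g(c, s(c)), s(e)), 0)   [R3 at ε]
3. pair(g(g(c, s(c)), s(e)), 0)  →  pair(g(s(c), s(e)), 0)   [R5 at 1.1]
4. pair(g(s(c), s(e)), 0)  →  pair(s(e), 0)   [R3 at 1]

pair(s(e), 0)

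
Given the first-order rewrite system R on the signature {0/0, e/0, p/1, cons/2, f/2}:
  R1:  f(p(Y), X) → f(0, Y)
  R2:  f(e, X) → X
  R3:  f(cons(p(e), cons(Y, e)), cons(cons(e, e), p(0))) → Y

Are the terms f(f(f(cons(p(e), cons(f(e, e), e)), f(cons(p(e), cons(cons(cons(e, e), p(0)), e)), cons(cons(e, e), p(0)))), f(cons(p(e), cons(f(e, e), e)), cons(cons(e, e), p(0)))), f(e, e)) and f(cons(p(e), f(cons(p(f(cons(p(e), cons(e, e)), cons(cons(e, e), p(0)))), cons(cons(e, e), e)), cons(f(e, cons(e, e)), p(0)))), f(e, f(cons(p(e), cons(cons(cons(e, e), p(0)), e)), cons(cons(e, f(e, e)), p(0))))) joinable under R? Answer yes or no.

Reduce t₁ = f(f(f(cons(p(e), cons(f(e, e), e)), f(cons(p(e), cons(cons(cons(e, e), p(0)), e)), cons(cons(e, e), p(0)))), f(cons(p(e), cons(f(e, e), e)), cons(cons(e, e), p(0)))), f(e, e)):
1. f(f(f(cons(p(e), cons(f(e, e), e)), f(cons(p(e), cons(cons(cons(e, e), p(0)), e)), cons(cons(e, e), p(0)))), f(cons(p(e), cons(f(e, e), e)), cons(cons(e, e), p(0)))), f(e, e))  →  f(f(f(cons(p(e), cons(e, e)), f(cons(p(e), cons(cons(cons(e, e), p(0)), e)), cons(cons(e, e), p(0)))), f(cons(p(e), cons(f(e, e), e)), cons(cons(e, e), p(0)))), f(e, e))   [R2 at 1.1.1.2.1]
2. f(f(f(cons(p(e), cons(e, e)), f(cons(p(e), cons(cons(cons(e, e), p(0)), e)), cons(cons(e, e), p(0)))), f(cons(p(e), cons(f(e, e), e)), cons(cons(e, e), p(0)))), f(e, e))  →  f(f(f(cons(p(e), cons(e, e)), cons(cons(e, e), p(0))), f(cons(p(e), cons(f(e, e), e)), cons(cons(e, e), p(0)))), f(e, e))   [R3 at 1.1.2]
3. f(f(f(cons(p(e), cons(e, e)), cons(cons(e, e), p(0))), f(cons(p(e), cons(f(e, e), e)), cons(cons(e, e), p(0)))), f(e, e))  →  f(f(e, f(cons(p(e), cons(f(e, e), e)), cons(cons(e, e), p(0)))), f(e, e))   [R3 at 1.1]
4. f(f(e, f(cons(p(e), cons(f(e, e), e)), cons(cons(e, e), p(0)))), f(e, e))  →  f(f(cons(p(e), cons(f(e, e), e)), cons(cons(e, e), p(0))), f(e, e))   [R2 at 1]
5. f(f(cons(p(e), cons(f(e, e), e)), cons(cons(e, e), p(0))), f(e, e))  →  f(f(e, e), f(e, e))   [R3 at 1]
6. f(f(e, e), f(e, e))  →  f(e, f(e, e))   [R2 at 1]
7. f(e, f(e, e))  →  f(e, e)   [R2 at ε]
8. f(e, e)  →  e   [R2 at ε]

Reduce t₂ = f(cons(p(e), f(cons(p(f(cons(p(e), cons(e, e)), cons(cons(e, e), p(0)))), cons(cons(e, e), e)), cons(f(e, cons(e, e)), p(0)))), f(e, f(cons(p(e), cons(cons(cons(e, e), p(0)), e)), cons(cons(e, f(e, e)), p(0))))):
1. f(cons(p(e), f(cons(p(f(cons(p(e), cons(e, e)), cons(cons(e, e), p(0)))), cons(cons(e, e), e)), cons(f(e, cons(e, e)), p(0)))), f(e, f(cons(p(e), cons(cons(cons(e, e), p(0)), e)), cons(cons(e, f(e, e)), p(0)))))  →  f(cons(p(e), f(cons(p(e), cons(cons(e, e), e)), cons(f(e, cons(e, e)), p(0)))), f(e, f(cons(p(e), cons(cons(cons(e, e), p(0)), e)), cons(cons(e, f(e, e)), p(0)))))   [R3 at 1.2.1.1.1]
2. f(cons(p(e), f(cons(p(e), cons(cons(e, e), e)), cons(f(e, cons(e, e)), p(0)))), f(e, f(cons(p(e), cons(cons(cons(e, e), p(0)), e)), cons(cons(e, f(e, e)), p(0)))))  →  f(cons(p(e), f(cons(p(e), cons(cons(e, e), e)), cons(cons(e, e), p(0)))), f(e, f(cons(p(e), cons(cons(cons(e, e), p(0)), e)), cons(cons(e, f(e, e)), p(0)))))   [R2 at 1.2.2.1]
3. f(cons(p(e), f(cons(p(e), cons(cons(e, e), e)), cons(cons(e, e), p(0)))), f(e, f(cons(p(e), cons(cons(cons(e, e), p(0)), e)), cons(cons(e, f(e, e)), p(0)))))  →  f(cons(p(e), cons(e, e)), f(e, f(cons(p(e), cons(cons(cons(e, e), p(0)), e)), cons(cons(e, f(e, e)), p(0)))))   [R3 at 1.2]
4. f(cons(p(e), cons(e, e)), f(e, f(cons(p(e), cons(cons(cons(e, e), p(0)), e)), cons(cons(e, f(e, e)), p(0)))))  →  f(cons(p(e), cons(e, e)), f(cons(p(e), cons(cons(cons(e, e), p(0)), e)), cons(cons(e, f(e, e)), p(0))))   [R2 at 2]
5. f(cons(p(e), cons(e, e)), f(cons(p(e), cons(cons(cons(e, e), p(0)), e)), cons(cons(e, f(e, e)), p(0))))  →  f(cons(p(e), cons(e, e)), f(cons(p(e), cons(cons(cons(e, e), p(0)), e)), cons(cons(e, e), p(0))))   [R2 at 2.2.1.2]
6. f(cons(p(e), cons(e, e)), f(cons(p(e), cons(cons(cons(e, e), p(0)), e)), cons(cons(e, e), p(0))))  →  f(cons(p(e), cons(e, e)), cons(cons(e, e), p(0)))   [R3 at 2]
7. f(cons(p(e), cons(e, e)), cons(cons(e, e), p(0)))  →  e   [R3 at ε]

yes — NF(t₁) = e, NF(t₂) = e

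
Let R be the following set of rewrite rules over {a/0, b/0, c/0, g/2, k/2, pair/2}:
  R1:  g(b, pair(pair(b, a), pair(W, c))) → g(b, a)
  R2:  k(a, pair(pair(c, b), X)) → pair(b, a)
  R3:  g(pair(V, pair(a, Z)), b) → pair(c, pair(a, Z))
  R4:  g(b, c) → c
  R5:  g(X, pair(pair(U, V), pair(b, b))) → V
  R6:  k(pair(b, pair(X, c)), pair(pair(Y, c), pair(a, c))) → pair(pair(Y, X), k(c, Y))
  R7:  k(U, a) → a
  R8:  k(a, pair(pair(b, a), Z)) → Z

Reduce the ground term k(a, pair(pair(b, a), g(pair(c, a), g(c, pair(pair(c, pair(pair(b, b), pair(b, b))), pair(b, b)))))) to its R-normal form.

1. k(a, pair(pair(b, a), g(pair(c, a), g(c, pair(pair(c, pair(pair(b, b), pair(b, b))), pair(b, b))))))  →  g(pair(c, a), g(c, pair(pair(c, pair(pair(b, b), pair(b, b))), pair(b, b))))   [R8 at ε]
2. g(pair(c, a), g(c, pair(pair(c, pair(pair(b, b), pair(b, b))), pair(b, b))))  →  g(pair(c, a), pair(pair(b, b), pair(b, b)))   [R5 at 2]
3. g(pair(c, a), pair(pair(b, b), pair(b, b)))  →  b   [R5 at ε]

b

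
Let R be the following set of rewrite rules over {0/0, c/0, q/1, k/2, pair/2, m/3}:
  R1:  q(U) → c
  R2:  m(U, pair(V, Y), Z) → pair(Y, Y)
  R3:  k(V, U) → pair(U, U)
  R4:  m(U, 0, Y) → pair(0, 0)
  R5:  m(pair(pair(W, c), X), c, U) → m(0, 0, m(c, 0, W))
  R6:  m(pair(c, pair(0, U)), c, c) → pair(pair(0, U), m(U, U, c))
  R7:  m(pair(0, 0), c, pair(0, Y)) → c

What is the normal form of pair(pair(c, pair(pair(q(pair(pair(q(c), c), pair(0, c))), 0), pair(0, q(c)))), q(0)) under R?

pair(pair(c, pair(pair(c, 0), pair(0, c))), c)

1. pair(pair(c, pair(pair(q(pair(pair(q(c), c), pair(0, c))), 0), pair(0, q(c)))), q(0))  →  pair(pair(c, pair(pair(c, 0), pair(0, q(c)))), q(0))   [R1 at 1.2.1.1]
2. pair(pair(c, pair(pair(c, 0), pair(0, q(c)))), q(0))  →  pair(pair(c, pair(pair(c, 0), pair(0, c))), q(0))   [R1 at 1.2.2.2]
3. pair(pair(c, pair(pair(c, 0), pair(0, c))), q(0))  →  pair(pair(c, pair(pair(c, 0), pair(0, c))), c)   [R1 at 2]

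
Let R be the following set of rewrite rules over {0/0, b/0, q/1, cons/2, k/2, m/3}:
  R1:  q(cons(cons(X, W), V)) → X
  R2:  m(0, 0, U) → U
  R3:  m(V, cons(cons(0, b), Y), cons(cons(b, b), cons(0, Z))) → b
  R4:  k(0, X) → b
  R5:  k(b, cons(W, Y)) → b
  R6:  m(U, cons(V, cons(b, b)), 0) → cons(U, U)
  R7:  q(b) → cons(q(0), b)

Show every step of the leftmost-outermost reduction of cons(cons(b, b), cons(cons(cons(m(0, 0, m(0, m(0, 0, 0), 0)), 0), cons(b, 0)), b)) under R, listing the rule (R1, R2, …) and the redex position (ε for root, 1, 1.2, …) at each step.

cons(cons(b, b), cons(cons(cons(0, 0), cons(b, 0)), b))

1. cons(cons(b, b), cons(cons(cons(m(0, 0, m(0, m(0, 0, 0), 0)), 0), cons(b, 0)), b))  →  cons(cons(b, b), cons(cons(cons(m(0, m(0, 0, 0), 0), 0), cons(b, 0)), b))   [R2 at 2.1.1.1]
2. cons(cons(b, b), cons(cons(cons(m(0, m(0, 0, 0), 0), 0), cons(b, 0)), b))  →  cons(cons(b, b), cons(cons(cons(m(0, 0, 0), 0), cons(b, 0)), b))   [R2 at 2.1.1.1.2]
3. cons(cons(b, b), cons(cons(cons(m(0, 0, 0), 0), cons(b, 0)), b))  →  cons(cons(b, b), cons(cons(cons(0, 0), cons(b, 0)), b))   [R2 at 2.1.1.1]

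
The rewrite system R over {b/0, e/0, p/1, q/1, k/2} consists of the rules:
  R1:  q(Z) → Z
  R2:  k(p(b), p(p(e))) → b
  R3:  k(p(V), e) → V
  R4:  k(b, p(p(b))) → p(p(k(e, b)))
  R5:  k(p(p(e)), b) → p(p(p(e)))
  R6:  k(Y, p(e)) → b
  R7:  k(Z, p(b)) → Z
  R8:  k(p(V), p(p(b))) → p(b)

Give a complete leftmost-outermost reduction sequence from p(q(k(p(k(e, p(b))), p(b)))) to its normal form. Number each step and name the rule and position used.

1. p(q(k(p(k(e, p(b))), p(b))))  →  p(k(p(k(e, p(b))), p(b)))   [R1 at 1]
2. p(k(p(k(e, p(b))), p(b)))  →  p(p(k(e, p(b))))   [R7 at 1]
3. p(p(k(e, p(b))))  →  p(p(e))   [R7 at 1.1]

p(p(e))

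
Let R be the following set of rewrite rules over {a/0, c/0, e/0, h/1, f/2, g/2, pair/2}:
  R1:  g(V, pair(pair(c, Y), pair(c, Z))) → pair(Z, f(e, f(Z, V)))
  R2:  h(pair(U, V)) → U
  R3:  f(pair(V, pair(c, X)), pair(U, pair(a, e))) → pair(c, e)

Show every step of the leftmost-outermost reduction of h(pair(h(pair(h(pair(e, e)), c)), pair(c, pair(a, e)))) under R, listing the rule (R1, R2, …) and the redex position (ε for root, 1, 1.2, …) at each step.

e

1. h(pair(h(pair(h(pair(e, e)), c)), pair(c, pair(a, e))))  →  h(pair(h(pair(e, e)), c))   [R2 at ε]
2. h(pair(h(pair(e, e)), c))  →  h(pair(e, e))   [R2 at ε]
3. h(pair(e, e))  →  e   [R2 at ε]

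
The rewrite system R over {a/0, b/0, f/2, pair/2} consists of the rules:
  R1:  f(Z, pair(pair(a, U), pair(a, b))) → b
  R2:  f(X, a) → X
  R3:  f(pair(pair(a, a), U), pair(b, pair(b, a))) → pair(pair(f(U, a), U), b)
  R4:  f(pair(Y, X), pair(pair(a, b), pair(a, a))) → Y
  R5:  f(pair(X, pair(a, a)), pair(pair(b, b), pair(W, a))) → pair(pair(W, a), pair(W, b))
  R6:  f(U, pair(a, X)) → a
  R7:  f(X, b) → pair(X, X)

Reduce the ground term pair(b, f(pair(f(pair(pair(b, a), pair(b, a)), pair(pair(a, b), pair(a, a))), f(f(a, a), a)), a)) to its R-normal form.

pair(b, pair(pair(b, a), a))

1. pair(b, f(pair(f(pair(pair(b, a), pair(b, a)), pair(pair(a, b), pair(a, a))), f(f(a, a), a)), a))  →  pair(b, pair(f(pair(pair(b, a), pair(b, a)), pair(pair(a, b), pair(a, a))), f(f(a, a), a)))   [R2 at 2]
2. pair(b, pair(f(pair(pair(b, a), pair(b, a)), pair(pair(a, b), pair(a, a))), f(f(a, a), a)))  →  pair(b, pair(pair(b, a), f(f(a, a), a)))   [R4 at 2.1]
3. pair(b, pair(pair(b, a), f(f(a, a), a)))  →  pair(b, pair(pair(b, a), f(a, a)))   [R2 at 2.2]
4. pair(b, pair(pair(b, a), f(a, a)))  →  pair(b, pair(pair(b, a), a))   [R2 at 2.2]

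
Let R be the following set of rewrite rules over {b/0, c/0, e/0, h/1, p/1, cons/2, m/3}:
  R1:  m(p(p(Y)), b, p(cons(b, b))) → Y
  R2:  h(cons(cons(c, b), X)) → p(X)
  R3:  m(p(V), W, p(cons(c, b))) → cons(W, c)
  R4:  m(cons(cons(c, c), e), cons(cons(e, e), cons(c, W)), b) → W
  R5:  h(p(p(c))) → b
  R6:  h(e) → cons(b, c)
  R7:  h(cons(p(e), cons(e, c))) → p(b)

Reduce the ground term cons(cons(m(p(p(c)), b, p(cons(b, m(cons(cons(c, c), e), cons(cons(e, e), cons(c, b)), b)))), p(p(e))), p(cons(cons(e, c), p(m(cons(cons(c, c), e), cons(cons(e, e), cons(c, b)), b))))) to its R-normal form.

cons(cons(c, p(p(e))), p(cons(cons(e, c), p(b))))

1. cons(cons(m(p(p(c)), b, p(cons(b, m(cons(cons(c, c), e), cons(cons(e, e), cons(c, b)), b)))), p(p(e))), p(cons(cons(e, c), p(m(cons(cons(c, c), e), cons(cons(e, e), cons(c, b)), b)))))  →  cons(cons(m(p(p(c)), b, p(cons(b, b))), p(p(e))), p(cons(cons(e, c), p(m(cons(cons(c, c), e), cons(cons(e, e), cons(c, b)), b)))))   [R4 at 1.1.3.1.2]
2. cons(cons(m(p(p(c)), b, p(cons(b, b))), p(p(e))), p(cons(cons(e, c), p(m(cons(cons(c, c), e), cons(cons(e, e), cons(c, b)), b)))))  →  cons(cons(c, p(p(e))), p(cons(cons(e, c), p(m(cons(cons(c, c), e), cons(cons(e, e), cons(c, b)), b)))))   [R1 at 1.1]
3. cons(cons(c, p(p(e))), p(cons(cons(e, c), p(m(cons(cons(c, c), e), cons(cons(e, e), cons(c, b)), b)))))  →  cons(cons(c, p(p(e))), p(cons(cons(e, c), p(b))))   [R4 at 2.1.2.1]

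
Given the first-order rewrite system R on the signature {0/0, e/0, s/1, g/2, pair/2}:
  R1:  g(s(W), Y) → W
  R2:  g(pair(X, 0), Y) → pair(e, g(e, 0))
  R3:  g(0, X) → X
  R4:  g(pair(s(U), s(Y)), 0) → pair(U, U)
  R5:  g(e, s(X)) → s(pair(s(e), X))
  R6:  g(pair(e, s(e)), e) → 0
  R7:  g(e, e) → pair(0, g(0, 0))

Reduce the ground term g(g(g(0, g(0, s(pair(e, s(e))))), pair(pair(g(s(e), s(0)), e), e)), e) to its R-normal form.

1. g(g(g(0, g(0, s(pair(e, s(e))))), pair(pair(g(s(e), s(0)), e), e)), e)  →  g(g(g(0, s(pair(e, s(e)))), pair(pair(g(s(e), s(0)), e), e)), e)   [R3 at 1.1]
2. g(g(g(0, s(pair(e, s(e)))), pair(pair(g(s(e), s(0)), e), e)), e)  →  g(g(s(pair(e, s(e))), pair(pair(g(s(e), s(0)), e), e)), e)   [R3 at 1.1]
3. g(g(s(pair(e, s(e))), pair(pair(g(s(e), s(0)), e), e)), e)  →  g(pair(e, s(e)), e)   [R1 at 1]
4. g(pair(e, s(e)), e)  →  0   [R6 at ε]

0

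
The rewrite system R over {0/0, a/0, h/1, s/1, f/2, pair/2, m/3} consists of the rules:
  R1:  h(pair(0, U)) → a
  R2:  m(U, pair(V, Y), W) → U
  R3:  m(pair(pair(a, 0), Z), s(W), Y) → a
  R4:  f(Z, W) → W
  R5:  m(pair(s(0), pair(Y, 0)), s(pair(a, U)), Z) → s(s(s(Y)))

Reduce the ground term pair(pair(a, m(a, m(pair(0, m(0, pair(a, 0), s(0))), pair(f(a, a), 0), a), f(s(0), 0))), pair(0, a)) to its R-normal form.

pair(pair(a, a), pair(0, a))

1. pair(pair(a, m(a, m(pair(0, m(0, pair(a, 0), s(0))), pair(f(a, a), 0), a), f(s(0), 0))), pair(0, a))  →  pair(pair(a, m(a, pair(0, m(0, pair(a, 0), s(0))), f(s(0), 0))), pair(0, a))   [R2 at 1.2.2]
2. pair(pair(a, m(a, pair(0, m(0, pair(a, 0), s(0))), f(s(0), 0))), pair(0, a))  →  pair(pair(a, a), pair(0, a))   [R2 at 1.2]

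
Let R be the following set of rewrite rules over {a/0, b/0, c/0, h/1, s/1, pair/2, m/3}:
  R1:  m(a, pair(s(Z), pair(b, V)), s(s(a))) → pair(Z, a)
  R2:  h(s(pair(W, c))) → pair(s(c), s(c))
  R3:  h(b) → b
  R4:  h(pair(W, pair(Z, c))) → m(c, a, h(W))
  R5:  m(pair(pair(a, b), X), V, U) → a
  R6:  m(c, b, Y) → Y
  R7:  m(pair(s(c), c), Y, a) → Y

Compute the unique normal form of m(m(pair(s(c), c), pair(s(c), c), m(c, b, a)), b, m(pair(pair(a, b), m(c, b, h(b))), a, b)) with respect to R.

1. m(m(pair(s(c), c), pair(s(c), c), m(c, b, a)), b, m(pair(pair(a, b), m(c, b, h(b))), a, b))  →  m(m(pair(s(c), c), pair(s(c), c), a), b, m(pair(pair(a, b), m(c, b, h(b))), a, b))   [R6 at 1.3]
2. m(m(pair(s(c), c), pair(s(c), c), a), b, m(pair(pair(a, b), m(c, b, h(b))), a, b))  →  m(pair(s(c), c), b, m(pair(pair(a, b), m(c, b, h(b))), a, b))   [R7 at 1]
3. m(pair(s(c), c), b, m(pair(pair(a, b), m(c, b, h(b))), a, b))  →  m(pair(s(c), c), b, a)   [R5 at 3]
4. m(pair(s(c), c), b, a)  →  b   [R7 at ε]

b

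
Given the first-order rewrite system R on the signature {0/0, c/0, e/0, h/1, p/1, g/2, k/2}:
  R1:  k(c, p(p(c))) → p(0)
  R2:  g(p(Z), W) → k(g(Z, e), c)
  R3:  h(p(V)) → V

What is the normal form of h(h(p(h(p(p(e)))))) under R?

e

1. h(h(p(h(p(p(e))))))  →  h(h(p(p(e))))   [R3 at 1]
2. h(h(p(p(e))))  →  h(p(e))   [R3 at 1]
3. h(p(e))  →  e   [R3 at ε]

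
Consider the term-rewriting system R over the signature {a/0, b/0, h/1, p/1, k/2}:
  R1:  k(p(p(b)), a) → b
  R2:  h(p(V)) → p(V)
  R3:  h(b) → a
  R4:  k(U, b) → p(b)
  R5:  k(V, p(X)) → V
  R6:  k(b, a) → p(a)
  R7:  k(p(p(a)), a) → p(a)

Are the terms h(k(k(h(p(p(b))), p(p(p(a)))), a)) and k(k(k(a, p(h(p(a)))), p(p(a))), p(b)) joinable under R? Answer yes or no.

Reduce t₁ = h(k(k(h(p(p(b))), p(p(p(a)))), a)):
1. h(k(k(h(p(p(b))), p(p(p(a)))), a))  →  h(k(h(p(p(b))), a))   [R5 at 1.1]
2. h(k(h(p(p(b))), a))  →  h(k(p(p(b)), a))   [R2 at 1.1]
3. h(k(p(p(b)), a))  →  h(b)   [R1 at 1]
4. h(b)  →  a   [R3 at ε]

Reduce t₂ = k(k(k(a, p(h(p(a)))), p(p(a))), p(b)):
1. k(k(k(a, p(h(p(a)))), p(p(a))), p(b))  →  k(k(a, p(h(p(a)))), p(p(a)))   [R5 at ε]
2. k(k(a, p(h(p(a)))), p(p(a)))  →  k(a, p(h(p(a))))   [R5 at ε]
3. k(a, p(h(p(a))))  →  a   [R5 at ε]

yes — NF(t₁) = a, NF(t₂) = a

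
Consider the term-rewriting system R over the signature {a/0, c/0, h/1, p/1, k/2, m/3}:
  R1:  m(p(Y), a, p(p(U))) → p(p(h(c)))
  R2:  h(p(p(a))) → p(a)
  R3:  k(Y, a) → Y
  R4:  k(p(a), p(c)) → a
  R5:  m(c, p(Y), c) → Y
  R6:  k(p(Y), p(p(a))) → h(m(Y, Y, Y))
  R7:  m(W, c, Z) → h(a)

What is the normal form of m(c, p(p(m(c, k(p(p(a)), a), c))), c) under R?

p(p(a))

1. m(c, p(p(m(c, k(p(p(a)), a), c))), c)  →  p(m(c, k(p(p(a)), a), c))   [R5 at ε]
2. p(m(c, k(p(p(a)), a), c))  →  p(m(c, p(p(a)), c))   [R3 at 1.2]
3. p(m(c, p(p(a)), c))  →  p(p(a))   [R5 at 1]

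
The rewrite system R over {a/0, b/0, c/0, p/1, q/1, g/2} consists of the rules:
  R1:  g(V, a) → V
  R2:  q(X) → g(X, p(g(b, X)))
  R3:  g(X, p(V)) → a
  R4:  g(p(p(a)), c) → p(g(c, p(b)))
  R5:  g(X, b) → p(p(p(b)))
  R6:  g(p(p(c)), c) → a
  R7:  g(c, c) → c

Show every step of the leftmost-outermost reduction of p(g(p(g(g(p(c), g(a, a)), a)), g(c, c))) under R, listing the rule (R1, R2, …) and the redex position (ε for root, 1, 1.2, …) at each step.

1. p(g(p(g(g(p(c), g(a, a)), a)), g(c, c)))  →  p(g(p(g(p(c), g(a, a))), g(c, c)))   [R1 at 1.1.1]
2. p(g(p(g(p(c), g(a, a))), g(c, c)))  →  p(g(p(g(p(c), a)), g(c, c)))   [R1 at 1.1.1.2]
3. p(g(p(g(p(c), a)), g(c, c)))  →  p(g(p(p(c)), g(c, c)))   [R1 at 1.1.1]
4. p(g(p(p(c)), g(c, c)))  →  p(g(p(p(c)), c))   [R7 at 1.2]
5. p(g(p(p(c)), c))  →  p(a)   [R6 at 1]

p(a)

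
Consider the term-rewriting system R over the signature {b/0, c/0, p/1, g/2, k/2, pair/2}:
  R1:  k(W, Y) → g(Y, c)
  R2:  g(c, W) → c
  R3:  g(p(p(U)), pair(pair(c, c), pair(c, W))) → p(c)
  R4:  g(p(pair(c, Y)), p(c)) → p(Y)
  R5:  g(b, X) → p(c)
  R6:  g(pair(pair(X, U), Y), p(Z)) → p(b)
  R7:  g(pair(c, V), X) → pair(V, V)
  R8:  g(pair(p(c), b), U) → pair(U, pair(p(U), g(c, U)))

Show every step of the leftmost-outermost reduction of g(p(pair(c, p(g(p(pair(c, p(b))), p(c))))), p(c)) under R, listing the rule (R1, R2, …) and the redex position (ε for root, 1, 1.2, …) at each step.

p(p(p(p(b))))

1. g(p(pair(c, p(g(p(pair(c, p(b))), p(c))))), p(c))  →  p(p(g(p(pair(c, p(b))), p(c))))   [R4 at ε]
2. p(p(g(p(pair(c, p(b))), p(c))))  →  p(p(p(p(b))))   [R4 at 1.1]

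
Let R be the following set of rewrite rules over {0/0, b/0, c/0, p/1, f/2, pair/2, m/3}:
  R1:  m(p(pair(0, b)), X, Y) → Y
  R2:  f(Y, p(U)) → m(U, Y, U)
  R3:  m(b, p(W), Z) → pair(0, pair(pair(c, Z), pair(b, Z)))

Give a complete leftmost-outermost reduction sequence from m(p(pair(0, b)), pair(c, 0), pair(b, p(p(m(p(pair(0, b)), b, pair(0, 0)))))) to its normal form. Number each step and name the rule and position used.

pair(b, p(p(pair(0, 0))))

1. m(p(pair(0, b)), pair(c, 0), pair(b, p(p(m(p(pair(0, b)), b, pair(0, 0))))))  →  pair(b, p(p(m(p(pair(0, b)), b, pair(0, 0)))))   [R1 at ε]
2. pair(b, p(p(m(p(pair(0, b)), b, pair(0, 0)))))  →  pair(b, p(p(pair(0, 0))))   [R1 at 2.1.1]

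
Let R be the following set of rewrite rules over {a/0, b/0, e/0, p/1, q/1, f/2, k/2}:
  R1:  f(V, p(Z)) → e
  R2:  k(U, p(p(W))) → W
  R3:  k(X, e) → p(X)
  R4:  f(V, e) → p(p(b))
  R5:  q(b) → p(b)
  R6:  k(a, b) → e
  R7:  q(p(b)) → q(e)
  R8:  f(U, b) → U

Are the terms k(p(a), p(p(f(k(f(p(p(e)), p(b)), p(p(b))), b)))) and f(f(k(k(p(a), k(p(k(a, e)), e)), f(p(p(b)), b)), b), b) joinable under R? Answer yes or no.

Reduce t₁ = k(p(a), p(p(f(k(f(p(p(e)), p(b)), p(p(b))), b)))):
1. k(p(a), p(p(f(k(f(p(p(e)), p(b)), p(p(b))), b))))  →  f(k(f(p(p(e)), p(b)), p(p(b))), b)   [R2 at ε]
2. f(k(f(p(p(e)), p(b)), p(p(b))), b)  →  k(f(p(p(e)), p(b)), p(p(b)))   [R8 at ε]
3. k(f(p(p(e)), p(b)), p(p(b)))  →  b   [R2 at ε]

Reduce t₂ = f(f(k(k(p(a), k(p(k(a, e)), e)), f(p(p(b)), b)), b), b):
1. f(f(k(k(p(a), k(p(k(a, e)), e)), f(p(p(b)), b)), b), b)  →  f(k(k(p(a), k(p(k(a, e)), e)), f(p(p(b)), b)), b)   [R8 at ε]
2. f(k(k(p(a), k(p(k(a, e)), e)), f(p(p(b)), b)), b)  →  k(k(p(a), k(p(k(a, e)), e)), f(p(p(b)), b))   [R8 at ε]
3. k(k(p(a), k(p(k(a, e)), e)), f(p(p(b)), b))  →  k(k(p(a), p(p(k(a, e)))), f(p(p(b)), b))   [R3 at 1.2]
4. k(k(p(a), p(p(k(a, e)))), f(p(p(b)), b))  →  k(k(a, e), f(p(p(b)), b))   [R2 at 1]
5. k(k(a, e), f(p(p(b)), b))  →  k(p(a), f(p(p(b)), b))   [R3 at 1]
6. k(p(a), f(p(p(b)), b))  →  k(p(a), p(p(b)))   [R8 at 2]
7. k(p(a), p(p(b)))  →  b   [R2 at ε]

yes — NF(t₁) = b, NF(t₂) = b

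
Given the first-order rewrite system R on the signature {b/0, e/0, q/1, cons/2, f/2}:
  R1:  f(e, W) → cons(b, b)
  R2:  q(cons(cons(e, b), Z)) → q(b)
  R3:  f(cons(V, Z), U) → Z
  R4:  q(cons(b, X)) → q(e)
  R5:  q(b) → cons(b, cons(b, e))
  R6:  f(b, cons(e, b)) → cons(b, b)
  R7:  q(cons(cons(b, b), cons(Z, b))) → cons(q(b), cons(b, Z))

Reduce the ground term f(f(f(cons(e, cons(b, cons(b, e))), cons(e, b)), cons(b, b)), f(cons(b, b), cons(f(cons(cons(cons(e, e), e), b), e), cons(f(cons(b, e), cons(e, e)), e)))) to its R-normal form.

1. f(f(f(cons(e, cons(b, cons(b, e))), cons(e, b)), cons(b, b)), f(cons(b, b), cons(f(cons(cons(cons(e, e), e), b), e), cons(f(cons(b, e), cons(e, e)), e))))  →  f(f(cons(b, cons(b, e)), cons(b, b)), f(cons(b, b), cons(f(cons(cons(cons(e, e), e), b), e), cons(f(cons(b, e), cons(e, e)), e))))   [R3 at 1.1]
2. f(f(cons(b, cons(b, e)), cons(b, b)), f(cons(b, b), cons(f(cons(cons(cons(e, e), e), b), e), cons(f(cons(b, e), cons(e, e)), e))))  →  f(cons(b, e), f(cons(b, b), cons(f(cons(cons(cons(e, e), e), b), e), cons(f(cons(b, e), cons(e, e)), e))))   [R3 at 1]
3. f(cons(b, e), f(cons(b, b), cons(f(cons(cons(cons(e, e), e), b), e), cons(f(cons(b, e), cons(e, e)), e))))  →  e   [R3 at ε]

e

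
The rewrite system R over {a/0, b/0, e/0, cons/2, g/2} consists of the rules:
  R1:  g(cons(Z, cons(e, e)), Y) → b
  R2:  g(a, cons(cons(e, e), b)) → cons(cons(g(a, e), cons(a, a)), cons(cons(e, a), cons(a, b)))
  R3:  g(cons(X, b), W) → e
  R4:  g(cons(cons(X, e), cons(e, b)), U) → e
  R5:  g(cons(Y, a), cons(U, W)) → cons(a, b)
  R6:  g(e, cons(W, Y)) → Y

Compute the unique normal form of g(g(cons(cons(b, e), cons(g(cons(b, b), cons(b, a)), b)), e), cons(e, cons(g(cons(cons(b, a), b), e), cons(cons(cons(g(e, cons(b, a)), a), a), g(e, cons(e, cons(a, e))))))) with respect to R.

1. g(g(cons(cons(b, e), cons(g(cons(b, b), cons(b, a)), b)), e), cons(e, cons(g(cons(cons(b, a), b), e), cons(cons(cons(g(e, cons(b, a)), a), a), g(e, cons(e, cons(a, e)))))))  →  g(g(cons(cons(b, e), cons(e, b)), e), cons(e, cons(g(cons(cons(b, a), b), e), cons(cons(cons(g(e, cons(b, a)), a), a), g(e, cons(e, cons(a, e)))))))   [R3 at 1.1.2.1]
2. g(g(cons(cons(b, e), cons(e, b)), e), cons(e, cons(g(cons(cons(b, a), b), e), cons(cons(cons(g(e, cons(b, a)), a), a), g(e, cons(e, cons(a, e)))))))  →  g(e, cons(e, cons(g(cons(cons(b, a), b), e), cons(cons(cons(g(e, cons(b, a)), a), a), g(e, cons(e, cons(a, e)))))))   [R4 at 1]
3. g(e, cons(e, cons(g(cons(cons(b, a), b), e), cons(cons(cons(g(e, cons(b, a)), a), a), g(e, cons(e, cons(a, e)))))))  →  cons(g(cons(cons(b, a), b), e), cons(cons(cons(g(e, cons(b, a)), a), a), g(e, cons(e, cons(a, e)))))   [R6 at ε]
4. cons(g(cons(cons(b, a), b), e), cons(cons(cons(g(e, cons(b, a)), a), a), g(e, cons(e, cons(a, e)))))  →  cons(e, cons(cons(cons(g(e, cons(b, a)), a), a), g(e, cons(e, cons(a, e)))))   [R3 at 1]
5. cons(e, cons(cons(cons(g(e, cons(b, a)), a), a), g(e, cons(e, cons(a, e)))))  →  cons(e, cons(cons(cons(a, a), a), g(e, cons(e, cons(a, e)))))   [R6 at 2.1.1.1]
6. cons(e, cons(cons(cons(a, a), a), g(e, cons(e, cons(a, e)))))  →  cons(e, cons(cons(cons(a, a), a), cons(a, e)))   [R6 at 2.2]

cons(e, cons(cons(cons(a, a), a), cons(a, e)))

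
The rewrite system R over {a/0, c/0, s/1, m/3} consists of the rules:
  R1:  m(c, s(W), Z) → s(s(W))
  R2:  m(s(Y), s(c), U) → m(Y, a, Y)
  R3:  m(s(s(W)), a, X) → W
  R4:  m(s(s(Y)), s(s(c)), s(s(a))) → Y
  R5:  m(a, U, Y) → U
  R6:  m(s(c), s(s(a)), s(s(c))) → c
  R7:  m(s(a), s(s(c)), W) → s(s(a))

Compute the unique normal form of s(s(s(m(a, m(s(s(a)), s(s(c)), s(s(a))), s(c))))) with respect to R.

s(s(s(a)))

1. s(s(s(m(a, m(s(s(a)), s(s(c)), s(s(a))), s(c)))))  →  s(s(s(m(s(s(a)), s(s(c)), s(s(a))))))   [R5 at 1.1.1]
2. s(s(s(m(s(s(a)), s(s(c)), s(s(a))))))  →  s(s(s(a)))   [R4 at 1.1.1]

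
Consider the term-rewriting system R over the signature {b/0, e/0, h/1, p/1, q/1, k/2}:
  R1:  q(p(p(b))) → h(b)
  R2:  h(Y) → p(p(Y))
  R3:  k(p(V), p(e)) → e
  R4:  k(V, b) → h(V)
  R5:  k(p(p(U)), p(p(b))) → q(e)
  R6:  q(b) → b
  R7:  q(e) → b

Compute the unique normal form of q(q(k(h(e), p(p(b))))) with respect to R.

1. q(q(k(h(e), p(p(b)))))  →  q(q(k(p(p(e)), p(p(b)))))   [R2 at 1.1.1]
2. q(q(k(p(p(e)), p(p(b)))))  →  q(q(q(e)))   [R5 at 1.1]
3. q(q(q(e)))  →  q(q(b))   [R7 at 1.1]
4. q(q(b))  →  q(b)   [R6 at 1]
5. q(b)  →  b   [R6 at ε]

b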